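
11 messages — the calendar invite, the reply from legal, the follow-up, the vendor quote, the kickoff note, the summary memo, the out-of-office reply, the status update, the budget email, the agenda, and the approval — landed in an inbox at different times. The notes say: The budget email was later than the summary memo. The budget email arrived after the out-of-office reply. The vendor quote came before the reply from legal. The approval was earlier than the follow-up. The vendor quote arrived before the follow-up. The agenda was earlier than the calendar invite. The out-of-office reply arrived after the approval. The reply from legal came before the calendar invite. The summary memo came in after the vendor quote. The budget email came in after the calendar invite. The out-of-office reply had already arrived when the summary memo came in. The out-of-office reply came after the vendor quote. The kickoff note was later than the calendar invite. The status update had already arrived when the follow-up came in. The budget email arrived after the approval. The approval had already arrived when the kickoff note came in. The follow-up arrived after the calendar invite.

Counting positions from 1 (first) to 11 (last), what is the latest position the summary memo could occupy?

The summary memo must come before the budget email — 1 message forced after it.
Everything else can be placed before the summary memo in some valid order, so the summary memo can sit as late as position 11 − 1 = 10.

10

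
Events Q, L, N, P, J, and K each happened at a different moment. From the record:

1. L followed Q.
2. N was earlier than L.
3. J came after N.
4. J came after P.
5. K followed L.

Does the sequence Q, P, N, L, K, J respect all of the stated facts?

yes

Check each stated constraint against the proposed order — e.g. Q is ahead of L; P is ahead of J. Every pair is in the required order; nothing is violated.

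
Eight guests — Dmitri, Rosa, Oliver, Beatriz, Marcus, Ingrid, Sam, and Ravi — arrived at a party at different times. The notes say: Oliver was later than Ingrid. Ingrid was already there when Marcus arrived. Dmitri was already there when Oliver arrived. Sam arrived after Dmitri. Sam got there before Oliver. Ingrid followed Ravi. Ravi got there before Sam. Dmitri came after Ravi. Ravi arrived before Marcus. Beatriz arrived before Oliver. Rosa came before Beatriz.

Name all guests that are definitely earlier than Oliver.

Beatriz, Dmitri, Ingrid, Ravi, Rosa, Sam

Directly stated before Oliver: Beatriz, Dmitri, Ingrid, and Sam.
Ravi reaches Oliver via Ravi → Sam → Oliver.
Rosa reaches Oliver via Rosa → Beatriz → Oliver.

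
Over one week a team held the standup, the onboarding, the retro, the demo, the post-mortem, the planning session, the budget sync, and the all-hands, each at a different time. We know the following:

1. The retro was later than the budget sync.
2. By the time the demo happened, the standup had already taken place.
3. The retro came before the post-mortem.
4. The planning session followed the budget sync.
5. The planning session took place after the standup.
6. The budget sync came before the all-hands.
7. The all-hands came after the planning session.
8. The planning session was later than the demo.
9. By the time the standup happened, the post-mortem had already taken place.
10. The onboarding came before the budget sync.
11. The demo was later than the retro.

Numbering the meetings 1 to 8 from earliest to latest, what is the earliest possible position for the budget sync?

2

The onboarding must come before the budget sync — 1 forced predecessor.
Nothing else is forced ahead of the budget sync, so its earliest slot is position 1 + 1 = 2.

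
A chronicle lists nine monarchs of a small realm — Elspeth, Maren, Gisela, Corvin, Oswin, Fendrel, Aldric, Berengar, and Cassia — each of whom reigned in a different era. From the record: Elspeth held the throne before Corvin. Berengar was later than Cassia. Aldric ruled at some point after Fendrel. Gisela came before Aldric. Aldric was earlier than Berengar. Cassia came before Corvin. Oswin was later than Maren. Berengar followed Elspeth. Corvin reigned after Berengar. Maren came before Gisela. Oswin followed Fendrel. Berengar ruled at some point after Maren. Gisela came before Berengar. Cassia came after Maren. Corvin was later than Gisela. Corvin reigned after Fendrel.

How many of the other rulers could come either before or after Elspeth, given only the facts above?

6

Forced after Elspeth: Berengar and Corvin.
That leaves Aldric, Cassia, Fendrel, Gisela, Maren, and Oswin with no forced order relative to Elspeth — 6.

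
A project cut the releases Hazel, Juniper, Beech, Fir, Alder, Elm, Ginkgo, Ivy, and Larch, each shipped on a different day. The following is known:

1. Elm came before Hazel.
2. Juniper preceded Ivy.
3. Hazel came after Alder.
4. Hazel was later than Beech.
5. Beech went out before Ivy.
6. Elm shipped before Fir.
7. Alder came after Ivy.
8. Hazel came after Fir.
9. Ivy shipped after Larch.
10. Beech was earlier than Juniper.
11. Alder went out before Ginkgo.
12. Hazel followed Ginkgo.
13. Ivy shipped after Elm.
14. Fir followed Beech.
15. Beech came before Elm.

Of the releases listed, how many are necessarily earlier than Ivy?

Directly stated before Ivy: Beech, Elm, Juniper, and Larch.
No chain forces Ginkgo (or any of the others) ahead of Ivy.
That's Beech, Elm, Juniper, and Larch — 4 in all.

4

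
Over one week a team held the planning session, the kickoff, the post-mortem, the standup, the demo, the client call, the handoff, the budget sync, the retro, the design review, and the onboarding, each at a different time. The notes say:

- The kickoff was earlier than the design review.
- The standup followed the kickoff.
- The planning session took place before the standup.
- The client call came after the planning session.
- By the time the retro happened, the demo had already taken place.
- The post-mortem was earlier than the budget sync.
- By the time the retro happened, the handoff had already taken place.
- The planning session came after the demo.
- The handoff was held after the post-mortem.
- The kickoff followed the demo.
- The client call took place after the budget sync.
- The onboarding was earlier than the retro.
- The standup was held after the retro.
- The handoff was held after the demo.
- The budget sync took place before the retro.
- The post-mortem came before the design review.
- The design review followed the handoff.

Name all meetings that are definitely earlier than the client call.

the budget sync, the demo, the planning session, the post-mortem

Directly stated before the client call: the budget sync and the planning session.
The demo reaches the client call via the demo → the planning session → the client call.
The post-mortem reaches the client call via the post-mortem → the budget sync → the client call.
No chain forces the kickoff (or any of the others) ahead of the client call.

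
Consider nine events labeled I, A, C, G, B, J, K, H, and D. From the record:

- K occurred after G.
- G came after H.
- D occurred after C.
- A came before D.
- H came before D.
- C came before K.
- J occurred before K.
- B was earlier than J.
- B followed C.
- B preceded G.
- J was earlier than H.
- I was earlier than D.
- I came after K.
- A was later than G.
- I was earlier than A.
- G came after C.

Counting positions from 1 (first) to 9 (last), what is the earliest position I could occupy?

B, C, G, H, J, and K must all come before I — 6 forced predecessors.
Nothing else is forced ahead of I, so its earliest slot is position 6 + 1 = 7.

7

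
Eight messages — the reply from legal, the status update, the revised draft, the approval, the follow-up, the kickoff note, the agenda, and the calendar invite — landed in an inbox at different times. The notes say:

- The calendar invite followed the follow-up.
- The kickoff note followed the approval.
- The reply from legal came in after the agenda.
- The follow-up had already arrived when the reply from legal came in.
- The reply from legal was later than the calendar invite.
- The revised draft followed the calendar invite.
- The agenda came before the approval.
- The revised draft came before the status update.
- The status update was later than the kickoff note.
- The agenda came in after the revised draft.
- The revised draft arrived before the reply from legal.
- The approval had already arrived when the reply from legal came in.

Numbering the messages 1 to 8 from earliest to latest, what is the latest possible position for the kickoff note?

The kickoff note must come before the status update — 1 message forced after it.
Everything else can be placed before the kickoff note in some valid order, so the kickoff note can sit as late as position 8 − 1 = 7.

7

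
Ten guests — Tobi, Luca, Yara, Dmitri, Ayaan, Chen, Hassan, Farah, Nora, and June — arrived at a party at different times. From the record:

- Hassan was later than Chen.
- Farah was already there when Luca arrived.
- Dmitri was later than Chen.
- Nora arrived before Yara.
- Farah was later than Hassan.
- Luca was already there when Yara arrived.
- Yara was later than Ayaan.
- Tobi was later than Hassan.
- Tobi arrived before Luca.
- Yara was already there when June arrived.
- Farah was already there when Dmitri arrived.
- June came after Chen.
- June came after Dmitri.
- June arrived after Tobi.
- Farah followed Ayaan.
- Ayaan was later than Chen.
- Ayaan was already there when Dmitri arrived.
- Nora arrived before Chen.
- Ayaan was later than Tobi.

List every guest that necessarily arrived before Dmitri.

Directly stated before Dmitri: Ayaan, Chen, and Farah.
Hassan reaches Dmitri via Hassan → Farah → Dmitri.
Nora reaches Dmitri via Nora → Chen → Dmitri.
Tobi reaches Dmitri via Tobi → Ayaan → Dmitri.

Ayaan, Chen, Farah, Hassan, Nora, Tobi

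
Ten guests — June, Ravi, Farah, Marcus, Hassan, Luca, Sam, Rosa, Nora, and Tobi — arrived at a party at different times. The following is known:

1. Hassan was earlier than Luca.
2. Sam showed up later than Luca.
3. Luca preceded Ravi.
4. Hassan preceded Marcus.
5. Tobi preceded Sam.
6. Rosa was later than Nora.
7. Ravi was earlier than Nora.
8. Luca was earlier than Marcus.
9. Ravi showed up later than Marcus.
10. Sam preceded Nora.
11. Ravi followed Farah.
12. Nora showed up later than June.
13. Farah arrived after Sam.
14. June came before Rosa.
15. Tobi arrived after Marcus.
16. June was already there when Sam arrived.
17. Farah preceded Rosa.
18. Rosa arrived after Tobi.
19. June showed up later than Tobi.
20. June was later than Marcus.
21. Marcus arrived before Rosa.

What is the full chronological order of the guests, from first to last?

Hassan, Luca, Marcus, Tobi, June, Sam, Farah, Ravi, Nora, Rosa

The constraints fix every adjacent pair, so only one ordering works:
Hassan → Luca → Marcus → Tobi → June → Sam → Farah → Ravi → Nora → Rosa.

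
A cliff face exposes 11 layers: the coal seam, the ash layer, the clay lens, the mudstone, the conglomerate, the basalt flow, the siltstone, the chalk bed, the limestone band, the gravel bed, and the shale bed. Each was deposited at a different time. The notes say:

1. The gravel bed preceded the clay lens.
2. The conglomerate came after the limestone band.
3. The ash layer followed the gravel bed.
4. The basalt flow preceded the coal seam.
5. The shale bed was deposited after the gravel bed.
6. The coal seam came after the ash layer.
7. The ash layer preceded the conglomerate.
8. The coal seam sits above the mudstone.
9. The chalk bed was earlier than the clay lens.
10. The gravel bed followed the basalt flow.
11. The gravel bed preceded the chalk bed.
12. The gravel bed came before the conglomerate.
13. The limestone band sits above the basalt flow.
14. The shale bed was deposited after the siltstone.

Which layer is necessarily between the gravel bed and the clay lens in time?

the chalk bed

Tracing the constraints gives the gravel bed → the chalk bed → the clay lens, so the chalk bed sits after the gravel bed and before the clay lens.
No other layer is forced both after the gravel bed and before the clay lens.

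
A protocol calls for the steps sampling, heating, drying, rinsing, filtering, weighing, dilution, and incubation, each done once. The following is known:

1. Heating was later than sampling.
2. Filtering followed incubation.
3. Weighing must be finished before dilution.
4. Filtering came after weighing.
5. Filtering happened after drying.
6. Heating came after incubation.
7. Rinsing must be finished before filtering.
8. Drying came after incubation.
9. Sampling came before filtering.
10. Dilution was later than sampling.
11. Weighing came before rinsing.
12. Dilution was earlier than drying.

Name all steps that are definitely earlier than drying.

Directly stated before drying: dilution and incubation.
Sampling reaches drying via sampling → dilution → drying.
Weighing reaches drying via weighing → dilution → drying.

dilution, incubation, sampling, weighing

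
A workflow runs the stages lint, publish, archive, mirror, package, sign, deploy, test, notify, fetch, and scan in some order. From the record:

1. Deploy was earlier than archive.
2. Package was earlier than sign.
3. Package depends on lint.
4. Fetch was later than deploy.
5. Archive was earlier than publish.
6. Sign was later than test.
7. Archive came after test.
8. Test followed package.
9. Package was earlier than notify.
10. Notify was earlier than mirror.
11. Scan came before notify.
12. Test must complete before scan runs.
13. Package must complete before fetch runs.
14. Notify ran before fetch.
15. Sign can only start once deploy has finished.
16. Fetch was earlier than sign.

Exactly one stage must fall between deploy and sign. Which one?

Tracing the constraints gives deploy → fetch → sign, so fetch sits after deploy and before sign.
No other stage is forced both after deploy and before sign.

fetch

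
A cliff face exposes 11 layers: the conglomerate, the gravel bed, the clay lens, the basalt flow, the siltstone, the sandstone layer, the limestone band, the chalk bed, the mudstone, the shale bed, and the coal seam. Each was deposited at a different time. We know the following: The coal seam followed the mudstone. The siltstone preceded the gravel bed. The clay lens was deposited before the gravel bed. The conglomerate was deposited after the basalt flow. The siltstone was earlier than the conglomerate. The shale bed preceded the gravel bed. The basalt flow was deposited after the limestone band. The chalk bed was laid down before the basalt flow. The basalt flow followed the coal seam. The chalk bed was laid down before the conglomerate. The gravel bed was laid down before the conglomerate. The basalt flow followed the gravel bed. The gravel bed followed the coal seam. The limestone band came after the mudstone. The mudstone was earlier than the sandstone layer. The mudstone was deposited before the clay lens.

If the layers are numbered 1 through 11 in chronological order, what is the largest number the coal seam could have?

8

The coal seam must come before the basalt flow, the conglomerate, and the gravel bed — 3 layers forced after it.
Everything else can be placed before the coal seam in some valid order, so the coal seam can sit as late as position 11 − 3 = 8.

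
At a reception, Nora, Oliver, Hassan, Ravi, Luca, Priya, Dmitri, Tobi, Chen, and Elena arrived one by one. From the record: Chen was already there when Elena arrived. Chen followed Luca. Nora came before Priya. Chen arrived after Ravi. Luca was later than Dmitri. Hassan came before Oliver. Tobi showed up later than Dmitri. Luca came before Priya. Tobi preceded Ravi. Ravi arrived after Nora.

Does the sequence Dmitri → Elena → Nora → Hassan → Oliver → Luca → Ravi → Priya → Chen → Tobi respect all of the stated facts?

The constraints require Chen before Elena, but in the proposed sequence Elena appears ahead of Chen. That one violation is enough.

no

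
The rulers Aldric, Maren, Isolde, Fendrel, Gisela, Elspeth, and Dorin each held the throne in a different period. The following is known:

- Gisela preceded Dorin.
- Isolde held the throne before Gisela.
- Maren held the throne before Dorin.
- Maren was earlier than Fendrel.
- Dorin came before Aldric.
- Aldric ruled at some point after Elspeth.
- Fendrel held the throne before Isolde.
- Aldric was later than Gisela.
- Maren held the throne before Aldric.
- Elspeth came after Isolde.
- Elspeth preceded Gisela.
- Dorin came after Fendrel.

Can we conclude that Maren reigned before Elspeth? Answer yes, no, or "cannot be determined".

yes

Chain the constraints: Maren → Fendrel → Isolde → Elspeth. Each link is directly stated, so Maren comes before Elspeth.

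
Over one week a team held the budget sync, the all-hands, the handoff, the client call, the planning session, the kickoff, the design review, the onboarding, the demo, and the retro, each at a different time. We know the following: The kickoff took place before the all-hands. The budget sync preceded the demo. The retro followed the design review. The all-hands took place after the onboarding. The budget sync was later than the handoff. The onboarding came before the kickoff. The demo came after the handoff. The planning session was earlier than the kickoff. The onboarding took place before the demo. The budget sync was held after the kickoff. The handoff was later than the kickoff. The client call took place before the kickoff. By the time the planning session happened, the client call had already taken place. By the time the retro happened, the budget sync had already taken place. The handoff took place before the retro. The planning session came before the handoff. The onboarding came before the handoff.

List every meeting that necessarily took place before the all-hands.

the client call, the kickoff, the onboarding, the planning session

Directly stated before the all-hands: the kickoff and the onboarding.
The client call reaches the all-hands via the client call → the kickoff → the all-hands.
The planning session reaches the all-hands via the planning session → the kickoff → the all-hands.
No chain forces the demo (or any of the others) ahead of the all-hands.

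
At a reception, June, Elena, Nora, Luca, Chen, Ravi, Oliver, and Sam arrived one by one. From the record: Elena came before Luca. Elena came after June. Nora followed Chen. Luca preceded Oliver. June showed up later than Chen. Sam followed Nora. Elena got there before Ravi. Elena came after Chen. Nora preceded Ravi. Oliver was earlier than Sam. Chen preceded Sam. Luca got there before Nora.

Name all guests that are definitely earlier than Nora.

Directly stated before Nora: Chen and Luca.
Elena reaches Nora via Elena → Luca → Nora.
June reaches Nora via June → Elena → Luca → Nora.

Chen, Elena, June, Luca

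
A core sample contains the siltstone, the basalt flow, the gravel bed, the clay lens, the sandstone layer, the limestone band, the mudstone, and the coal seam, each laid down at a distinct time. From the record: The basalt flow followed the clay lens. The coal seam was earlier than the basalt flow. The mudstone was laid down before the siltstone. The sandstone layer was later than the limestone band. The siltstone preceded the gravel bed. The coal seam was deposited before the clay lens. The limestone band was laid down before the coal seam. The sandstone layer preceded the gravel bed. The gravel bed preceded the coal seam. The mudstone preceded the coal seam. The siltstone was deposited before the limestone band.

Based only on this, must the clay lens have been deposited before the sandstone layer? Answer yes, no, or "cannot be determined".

Tracing the constraints gives the sandstone layer → the gravel bed → the coal seam → the clay lens, so the sandstone layer must come before the clay lens.
That means the clay lens cannot be before the sandstone layer.

no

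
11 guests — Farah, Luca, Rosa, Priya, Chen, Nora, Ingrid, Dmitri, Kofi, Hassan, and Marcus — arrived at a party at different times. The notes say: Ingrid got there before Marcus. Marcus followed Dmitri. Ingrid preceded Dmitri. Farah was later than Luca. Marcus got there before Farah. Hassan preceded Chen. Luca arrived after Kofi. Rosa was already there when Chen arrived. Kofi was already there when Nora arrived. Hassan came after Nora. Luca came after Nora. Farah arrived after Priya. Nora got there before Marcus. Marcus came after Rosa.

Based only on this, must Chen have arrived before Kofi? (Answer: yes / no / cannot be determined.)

Tracing the constraints gives Kofi → Nora → Hassan → Chen, so Kofi must come before Chen.
That means Chen cannot be before Kofi.

no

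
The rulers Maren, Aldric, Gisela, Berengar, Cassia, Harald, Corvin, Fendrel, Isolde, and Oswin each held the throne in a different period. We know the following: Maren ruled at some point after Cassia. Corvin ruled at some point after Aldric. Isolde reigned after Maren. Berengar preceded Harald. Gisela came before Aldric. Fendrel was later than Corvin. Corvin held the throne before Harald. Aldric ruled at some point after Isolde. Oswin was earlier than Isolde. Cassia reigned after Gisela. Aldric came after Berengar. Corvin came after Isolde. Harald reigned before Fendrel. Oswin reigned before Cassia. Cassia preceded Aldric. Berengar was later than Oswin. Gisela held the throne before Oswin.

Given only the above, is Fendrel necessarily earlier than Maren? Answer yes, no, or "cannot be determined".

Tracing the constraints gives Maren → Isolde → Corvin → Fendrel, so Maren must come before Fendrel.
That means Fendrel cannot be before Maren.

no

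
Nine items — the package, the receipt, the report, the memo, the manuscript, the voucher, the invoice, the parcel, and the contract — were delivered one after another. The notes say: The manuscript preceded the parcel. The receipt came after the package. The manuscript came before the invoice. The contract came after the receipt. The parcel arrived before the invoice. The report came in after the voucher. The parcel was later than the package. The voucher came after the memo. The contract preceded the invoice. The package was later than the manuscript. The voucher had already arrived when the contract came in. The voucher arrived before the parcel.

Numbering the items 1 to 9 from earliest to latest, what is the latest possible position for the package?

The package must come before the contract, the invoice, the parcel, and the receipt — 4 items forced after it.
Everything else can be placed before the package in some valid order, so the package can sit as late as position 9 − 4 = 5.

5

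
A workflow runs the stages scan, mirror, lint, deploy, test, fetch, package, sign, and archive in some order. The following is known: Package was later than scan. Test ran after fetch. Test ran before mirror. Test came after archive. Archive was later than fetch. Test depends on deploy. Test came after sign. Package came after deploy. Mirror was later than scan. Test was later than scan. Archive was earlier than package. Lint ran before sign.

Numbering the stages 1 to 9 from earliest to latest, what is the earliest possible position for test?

Archive, deploy, fetch, lint, scan, and sign must all come before test — 6 forced predecessors.
Nothing else is forced ahead of test, so its earliest slot is position 6 + 1 = 7.

7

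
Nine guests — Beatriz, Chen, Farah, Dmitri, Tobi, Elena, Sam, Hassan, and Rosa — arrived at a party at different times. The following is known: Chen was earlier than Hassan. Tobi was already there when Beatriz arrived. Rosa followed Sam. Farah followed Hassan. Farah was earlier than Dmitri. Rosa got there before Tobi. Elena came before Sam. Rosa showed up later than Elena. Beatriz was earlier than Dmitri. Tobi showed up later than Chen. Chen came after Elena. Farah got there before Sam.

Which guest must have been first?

Elena

Elena has a chain of constraints placing them before every other guest, so Elena must be first.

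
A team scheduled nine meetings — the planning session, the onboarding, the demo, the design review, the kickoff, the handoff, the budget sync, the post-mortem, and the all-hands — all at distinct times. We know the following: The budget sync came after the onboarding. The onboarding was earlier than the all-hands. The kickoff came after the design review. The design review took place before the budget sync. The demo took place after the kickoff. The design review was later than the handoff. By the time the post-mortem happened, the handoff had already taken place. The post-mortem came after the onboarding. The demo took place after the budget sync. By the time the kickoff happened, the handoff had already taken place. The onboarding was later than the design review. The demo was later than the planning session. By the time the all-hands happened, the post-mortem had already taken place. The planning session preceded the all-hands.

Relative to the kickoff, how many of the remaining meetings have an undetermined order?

5

Forced before the kickoff: the design review and the handoff; forced after the kickoff: the demo.
That leaves the all-hands, the budget sync, the onboarding, the planning session, and the post-mortem with no forced order relative to the kickoff — 5.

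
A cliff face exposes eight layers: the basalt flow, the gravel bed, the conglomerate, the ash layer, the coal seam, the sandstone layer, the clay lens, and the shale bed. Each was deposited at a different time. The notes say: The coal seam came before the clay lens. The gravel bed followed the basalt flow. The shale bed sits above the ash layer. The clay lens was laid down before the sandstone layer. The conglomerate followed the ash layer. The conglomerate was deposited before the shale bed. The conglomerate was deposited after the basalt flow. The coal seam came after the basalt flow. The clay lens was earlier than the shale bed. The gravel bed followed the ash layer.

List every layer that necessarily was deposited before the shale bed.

Directly stated before the shale bed: the ash layer, the clay lens, and the conglomerate.
The basalt flow reaches the shale bed via the basalt flow → the conglomerate → the shale bed.
The coal seam reaches the shale bed via the coal seam → the clay lens → the shale bed.
No chain forces the sandstone layer (or any of the others) ahead of the shale bed.

the ash layer, the basalt flow, the clay lens, the coal seam, the conglomerate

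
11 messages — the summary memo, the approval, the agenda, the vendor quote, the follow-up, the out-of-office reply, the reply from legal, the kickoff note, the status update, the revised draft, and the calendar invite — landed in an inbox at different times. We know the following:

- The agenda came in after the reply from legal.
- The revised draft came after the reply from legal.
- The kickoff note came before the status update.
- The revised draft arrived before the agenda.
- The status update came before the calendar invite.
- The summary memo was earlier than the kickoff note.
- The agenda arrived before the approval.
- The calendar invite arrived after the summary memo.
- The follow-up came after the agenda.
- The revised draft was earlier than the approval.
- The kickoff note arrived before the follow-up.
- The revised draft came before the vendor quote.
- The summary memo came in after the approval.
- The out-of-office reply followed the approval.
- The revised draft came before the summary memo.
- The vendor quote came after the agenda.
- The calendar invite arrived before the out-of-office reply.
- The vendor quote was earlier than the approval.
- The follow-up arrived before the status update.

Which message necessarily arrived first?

the reply from legal

The reply from legal has a chain of constraints placing it before every other message, so the reply from legal must be first.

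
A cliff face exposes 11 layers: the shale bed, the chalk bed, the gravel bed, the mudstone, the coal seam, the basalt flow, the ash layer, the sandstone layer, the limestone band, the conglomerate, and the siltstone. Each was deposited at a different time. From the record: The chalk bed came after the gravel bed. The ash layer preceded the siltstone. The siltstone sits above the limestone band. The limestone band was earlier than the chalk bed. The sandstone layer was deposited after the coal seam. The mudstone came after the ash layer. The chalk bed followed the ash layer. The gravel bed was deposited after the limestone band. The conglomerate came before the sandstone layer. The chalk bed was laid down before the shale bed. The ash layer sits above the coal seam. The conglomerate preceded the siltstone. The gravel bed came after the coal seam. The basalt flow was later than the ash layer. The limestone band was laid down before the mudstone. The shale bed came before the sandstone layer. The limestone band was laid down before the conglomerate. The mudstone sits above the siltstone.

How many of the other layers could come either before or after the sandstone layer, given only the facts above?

3

Forced before the sandstone layer: the ash layer, the chalk bed, the coal seam, the conglomerate, the gravel bed, the limestone band, and the shale bed.
That leaves the basalt flow, the mudstone, and the siltstone with no forced order relative to the sandstone layer — 3.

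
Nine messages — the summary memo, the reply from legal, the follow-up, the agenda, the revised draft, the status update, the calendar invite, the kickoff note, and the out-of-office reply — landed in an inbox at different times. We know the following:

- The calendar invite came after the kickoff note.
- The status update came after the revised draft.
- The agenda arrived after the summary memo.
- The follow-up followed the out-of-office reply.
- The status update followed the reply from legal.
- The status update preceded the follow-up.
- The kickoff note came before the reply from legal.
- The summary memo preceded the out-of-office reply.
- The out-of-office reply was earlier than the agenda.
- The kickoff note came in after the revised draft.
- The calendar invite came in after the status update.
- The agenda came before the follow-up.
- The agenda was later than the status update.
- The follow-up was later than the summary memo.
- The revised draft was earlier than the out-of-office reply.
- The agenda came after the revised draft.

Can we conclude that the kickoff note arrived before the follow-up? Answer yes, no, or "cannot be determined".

Chain the constraints: the kickoff note → the reply from legal → the status update → the follow-up. Each link is directly stated, so the kickoff note comes before the follow-up.

yes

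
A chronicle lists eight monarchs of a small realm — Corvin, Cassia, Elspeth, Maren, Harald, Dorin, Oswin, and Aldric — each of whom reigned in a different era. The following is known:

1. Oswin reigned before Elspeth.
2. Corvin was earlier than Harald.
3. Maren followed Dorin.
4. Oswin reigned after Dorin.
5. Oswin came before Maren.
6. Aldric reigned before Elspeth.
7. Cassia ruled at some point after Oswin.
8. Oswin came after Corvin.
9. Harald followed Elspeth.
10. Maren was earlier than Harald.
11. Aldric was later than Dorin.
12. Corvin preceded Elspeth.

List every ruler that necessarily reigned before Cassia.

Corvin, Dorin, Oswin

Directly stated before Cassia: Oswin.
Corvin reaches Cassia via Corvin → Oswin → Cassia.
Dorin reaches Cassia via Dorin → Oswin → Cassia.
No chain forces Aldric (or any of the others) ahead of Cassia.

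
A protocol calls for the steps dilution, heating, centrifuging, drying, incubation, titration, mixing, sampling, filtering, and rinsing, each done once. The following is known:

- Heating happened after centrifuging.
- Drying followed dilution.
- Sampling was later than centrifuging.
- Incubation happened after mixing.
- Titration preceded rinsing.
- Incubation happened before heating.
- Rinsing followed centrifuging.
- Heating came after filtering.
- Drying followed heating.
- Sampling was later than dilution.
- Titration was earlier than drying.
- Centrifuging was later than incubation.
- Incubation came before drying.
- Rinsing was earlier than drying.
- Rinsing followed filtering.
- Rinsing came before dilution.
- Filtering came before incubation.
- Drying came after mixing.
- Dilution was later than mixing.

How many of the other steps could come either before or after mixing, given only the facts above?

2

Forced after mixing: centrifuging, dilution, drying, heating, incubation, rinsing, and sampling.
That leaves filtering and titration with no forced order relative to mixing — 2.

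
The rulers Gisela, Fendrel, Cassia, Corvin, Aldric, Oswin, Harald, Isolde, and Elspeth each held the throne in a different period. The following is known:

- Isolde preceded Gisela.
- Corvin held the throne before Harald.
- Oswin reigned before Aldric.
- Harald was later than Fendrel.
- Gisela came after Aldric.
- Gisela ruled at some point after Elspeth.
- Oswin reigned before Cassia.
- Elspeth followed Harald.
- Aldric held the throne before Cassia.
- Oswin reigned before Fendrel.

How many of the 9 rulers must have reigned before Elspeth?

4

Directly stated before Elspeth: Harald.
Corvin reaches Elspeth via Corvin → Harald → Elspeth.
Fendrel reaches Elspeth via Fendrel → Harald → Elspeth.
Oswin reaches Elspeth via Oswin → Fendrel → Harald → Elspeth.
No chain forces Aldric (or any of the others) ahead of Elspeth.
That's Corvin, Fendrel, Harald, and Oswin — 4 in all.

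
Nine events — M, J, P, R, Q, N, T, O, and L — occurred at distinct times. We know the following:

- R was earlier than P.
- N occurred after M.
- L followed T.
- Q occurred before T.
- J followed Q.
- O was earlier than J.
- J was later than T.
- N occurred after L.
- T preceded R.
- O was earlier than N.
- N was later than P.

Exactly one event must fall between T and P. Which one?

R

Tracing the constraints gives T → R → P, so R sits after T and before P.
No other event is forced both after T and before P.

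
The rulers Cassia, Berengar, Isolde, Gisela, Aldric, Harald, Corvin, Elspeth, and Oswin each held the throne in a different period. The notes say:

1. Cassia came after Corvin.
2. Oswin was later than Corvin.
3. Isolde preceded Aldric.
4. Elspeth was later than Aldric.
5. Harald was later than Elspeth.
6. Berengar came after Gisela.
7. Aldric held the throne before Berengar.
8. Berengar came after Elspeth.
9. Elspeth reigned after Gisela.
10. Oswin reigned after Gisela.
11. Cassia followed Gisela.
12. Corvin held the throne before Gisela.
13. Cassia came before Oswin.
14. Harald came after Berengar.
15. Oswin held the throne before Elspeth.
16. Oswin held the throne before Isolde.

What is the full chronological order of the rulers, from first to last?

The constraints fix every adjacent pair, so only one ordering works:
Corvin → Gisela → Cassia → Oswin → Isolde → Aldric → Elspeth → Berengar → Harald.

Corvin, Gisela, Cassia, Oswin, Isolde, Aldric, Elspeth, Berengar, Harald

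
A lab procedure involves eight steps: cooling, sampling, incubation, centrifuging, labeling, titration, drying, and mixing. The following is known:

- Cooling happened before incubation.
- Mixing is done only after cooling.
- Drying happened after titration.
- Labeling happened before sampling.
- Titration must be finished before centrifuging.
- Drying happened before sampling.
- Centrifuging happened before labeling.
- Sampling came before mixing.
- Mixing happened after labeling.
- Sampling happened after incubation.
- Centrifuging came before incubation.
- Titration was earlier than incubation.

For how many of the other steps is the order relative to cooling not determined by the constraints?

4

Forced after cooling: incubation, mixing, and sampling.
That leaves centrifuging, drying, labeling, and titration with no forced order relative to cooling — 4.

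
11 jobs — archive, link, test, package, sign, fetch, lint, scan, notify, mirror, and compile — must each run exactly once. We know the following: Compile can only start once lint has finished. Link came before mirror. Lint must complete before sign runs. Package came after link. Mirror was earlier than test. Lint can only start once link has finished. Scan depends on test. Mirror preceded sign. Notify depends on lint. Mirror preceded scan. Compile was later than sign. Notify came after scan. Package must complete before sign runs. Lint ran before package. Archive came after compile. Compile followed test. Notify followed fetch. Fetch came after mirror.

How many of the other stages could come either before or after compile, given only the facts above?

3

Forced before compile: link, lint, mirror, package, sign, and test; forced after compile: archive.
That leaves fetch, notify, and scan with no forced order relative to compile — 3.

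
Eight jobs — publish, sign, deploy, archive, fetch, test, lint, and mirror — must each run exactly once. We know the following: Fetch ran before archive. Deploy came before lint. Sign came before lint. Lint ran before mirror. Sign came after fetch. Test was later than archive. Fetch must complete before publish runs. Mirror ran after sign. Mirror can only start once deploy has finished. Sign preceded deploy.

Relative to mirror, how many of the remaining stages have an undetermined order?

3

Forced before mirror: deploy, fetch, lint, and sign.
That leaves archive, publish, and test with no forced order relative to mirror — 3.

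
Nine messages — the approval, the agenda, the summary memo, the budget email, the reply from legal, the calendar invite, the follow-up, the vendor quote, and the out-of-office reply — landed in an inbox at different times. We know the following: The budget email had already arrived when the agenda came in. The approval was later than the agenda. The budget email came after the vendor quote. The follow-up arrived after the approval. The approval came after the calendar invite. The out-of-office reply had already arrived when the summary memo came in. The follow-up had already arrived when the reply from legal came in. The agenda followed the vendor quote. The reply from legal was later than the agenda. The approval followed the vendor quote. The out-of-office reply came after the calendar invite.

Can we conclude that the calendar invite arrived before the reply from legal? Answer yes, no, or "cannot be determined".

Chain the constraints: the calendar invite → the approval → the follow-up → the reply from legal. Each link is directly stated, so the calendar invite comes before the reply from legal.

yes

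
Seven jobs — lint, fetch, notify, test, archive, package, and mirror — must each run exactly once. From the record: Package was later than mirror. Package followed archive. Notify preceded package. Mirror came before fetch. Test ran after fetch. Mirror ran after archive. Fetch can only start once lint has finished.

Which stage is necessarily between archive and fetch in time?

Tracing the constraints gives archive → mirror → fetch, so mirror sits after archive and before fetch.
No other stage is forced both after archive and before fetch.

mirror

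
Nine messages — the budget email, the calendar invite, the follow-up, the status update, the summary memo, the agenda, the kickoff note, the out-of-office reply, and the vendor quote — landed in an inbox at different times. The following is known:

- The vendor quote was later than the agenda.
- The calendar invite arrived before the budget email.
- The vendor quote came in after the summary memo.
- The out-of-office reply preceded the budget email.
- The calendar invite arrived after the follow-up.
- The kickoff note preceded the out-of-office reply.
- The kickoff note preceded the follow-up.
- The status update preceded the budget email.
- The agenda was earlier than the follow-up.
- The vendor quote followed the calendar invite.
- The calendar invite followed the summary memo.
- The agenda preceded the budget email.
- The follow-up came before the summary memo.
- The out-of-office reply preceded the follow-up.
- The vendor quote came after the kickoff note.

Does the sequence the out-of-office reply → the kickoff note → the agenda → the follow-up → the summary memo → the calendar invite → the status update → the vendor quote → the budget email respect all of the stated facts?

The constraints require the kickoff note before the out-of-office reply, but in the proposed sequence the out-of-office reply appears ahead of the kickoff note. That one violation is enough.

no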